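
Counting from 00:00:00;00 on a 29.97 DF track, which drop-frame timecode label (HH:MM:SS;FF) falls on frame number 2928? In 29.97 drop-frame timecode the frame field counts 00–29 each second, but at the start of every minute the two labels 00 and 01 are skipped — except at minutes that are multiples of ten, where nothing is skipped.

Ten DF minutes hold 17982 frames, so frame 2928 lies in block 0 (frames 0–17981) with 2928 frames into that block.
The block's first minute is 1800 frames and the rest 1798 each; 2928 frames reaches minute 1, so 0 × 18 + 1 × 2 = 2 labels have been skipped so far.
Adding those back, label number 2928 + 2 = 2930 at 30 labels/s is 97 s + 20 f = 0 h 1 min 37 s frame 20, i.e. 00:01:37;20.

00:01:37;20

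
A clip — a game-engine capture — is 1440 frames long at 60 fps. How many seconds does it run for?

Running time = 1440 / (60) = 24 s.

24 seconds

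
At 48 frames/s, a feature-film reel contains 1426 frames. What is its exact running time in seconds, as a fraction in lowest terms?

713/24 seconds

Running time = 1426 ÷ (48) = 1426 × 1/48 = 713/24 s.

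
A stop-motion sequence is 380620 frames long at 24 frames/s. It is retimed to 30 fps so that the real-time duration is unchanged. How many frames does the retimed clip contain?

475775 frames

Target frames = source frames × (target rate / source rate) = 380620 × (30)/(24) = 380620 × 5/4 = 475775.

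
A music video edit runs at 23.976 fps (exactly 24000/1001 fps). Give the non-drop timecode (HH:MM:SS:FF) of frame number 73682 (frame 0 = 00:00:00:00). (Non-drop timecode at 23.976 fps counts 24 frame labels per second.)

73682 ÷ 24 = 3070 full seconds, remainder 2 frames.
3070 s = 0 h 51 min 10 s.
Timecode: 00:51:10:02.

00:51:10:02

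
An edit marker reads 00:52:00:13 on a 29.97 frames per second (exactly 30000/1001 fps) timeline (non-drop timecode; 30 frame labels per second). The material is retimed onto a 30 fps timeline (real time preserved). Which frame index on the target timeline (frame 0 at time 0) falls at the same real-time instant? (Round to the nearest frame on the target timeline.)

frame 93707

Source frame index: (0×3600 + 52×60 + 0) × 30 + 13 = 93613.
Real time: 93613 / (30000/1001) = 93706613/30000 s.
Target frame: (93706613/30000) × (30) = 93706613/1000 ≈ 93706.613 → 93707.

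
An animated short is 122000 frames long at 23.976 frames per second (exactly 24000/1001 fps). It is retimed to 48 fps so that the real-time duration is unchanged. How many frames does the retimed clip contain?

244244 frames

Target frames = source frames × (target rate / source rate) = 122000 × (48)/(24000/1001) = 122000 × 1001/500 = 244244.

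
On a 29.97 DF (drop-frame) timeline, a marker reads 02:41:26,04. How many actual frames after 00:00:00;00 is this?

290294

As if non-drop at 30 labels/s: (2 × 3600 + 41 × 60 + 26) × 30 + 4 = 290584.
Minute boundaries passed: 161; those not divisible by 10: 161 − 16 = 145; dropped labels = 2 × 145 = 290.
Actual frame index = 290584 − 290 = 290294.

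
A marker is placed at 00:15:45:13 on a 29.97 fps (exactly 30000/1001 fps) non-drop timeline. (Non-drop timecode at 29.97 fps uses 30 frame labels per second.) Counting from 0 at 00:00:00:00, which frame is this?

Total seconds to the label: (0 × 3600 + 15 × 60 + 45) = 945.
Frame index = 945 × 30 + 13 = 28363.

28363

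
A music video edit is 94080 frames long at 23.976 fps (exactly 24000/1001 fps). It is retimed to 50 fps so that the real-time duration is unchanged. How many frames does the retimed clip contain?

Target frames = source frames × (target rate / source rate) = 94080 × (50)/(24000/1001) = 94080 × 1001/480 = 196196.

196196 frames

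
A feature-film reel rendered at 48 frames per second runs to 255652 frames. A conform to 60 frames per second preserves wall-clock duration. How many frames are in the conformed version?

319565 frames

Target frames = source frames × (target rate / source rate) = 255652 × (60)/(48) = 255652 × 5/4 = 319565.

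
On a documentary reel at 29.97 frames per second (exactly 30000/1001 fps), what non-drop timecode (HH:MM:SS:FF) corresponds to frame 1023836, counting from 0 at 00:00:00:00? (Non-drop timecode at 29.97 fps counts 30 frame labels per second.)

1023836 ÷ 30 = 34127 full seconds, remainder 26 frames.
34127 s = 9 h 28 min 47 s.
Timecode: 09:28:47:26.

09:28:47:26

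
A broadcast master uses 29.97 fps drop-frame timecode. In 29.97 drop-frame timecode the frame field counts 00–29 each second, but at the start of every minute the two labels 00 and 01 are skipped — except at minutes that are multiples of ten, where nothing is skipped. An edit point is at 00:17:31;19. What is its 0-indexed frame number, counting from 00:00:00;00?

31517

As if non-drop at 30 labels/s: (0 × 3600 + 17 × 60 + 31) × 30 + 19 = 31549.
Minute boundaries passed: 17; those not divisible by 10: 17 − 1 = 16; dropped labels = 2 × 16 = 32.
Actual frame index = 31549 − 32 = 31517.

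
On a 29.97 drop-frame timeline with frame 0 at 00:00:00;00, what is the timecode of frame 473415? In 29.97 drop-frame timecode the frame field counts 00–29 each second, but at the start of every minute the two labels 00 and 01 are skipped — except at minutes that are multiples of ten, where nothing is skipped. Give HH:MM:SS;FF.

04:23:16;09

Ten DF minutes hold 17982 frames, so frame 473415 lies in block 26 (frames 467532–485513) with 5883 frames into that block.
The block's first minute is 1800 frames and the rest 1798 each; 5883 frames reaches minute 3, so 26 × 18 + 3 × 2 = 474 labels have been skipped so far.
Adding those back, label number 473415 + 474 = 473889 at 30 labels/s is 15796 s + 9 f = 4 h 23 min 16 s frame 9, i.e. 04:23:16;09.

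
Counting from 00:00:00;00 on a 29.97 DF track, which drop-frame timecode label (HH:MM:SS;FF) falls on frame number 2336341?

21:39:16;01

Ten DF minutes hold 17982 frames, so frame 2336341 lies in block 129 (frames 2319678–2337659) with 16663 frames into that block.
The block's first minute is 1800 frames and the rest 1798 each; 16663 frames reaches minute 9, so 129 × 18 + 9 × 2 = 2340 labels have been skipped so far.
Adding those back, label number 2336341 + 2340 = 2338681 at 30 labels/s is 77956 s + 1 f = 21 h 39 min 16 s frame 1, i.e. 21:39:16;01.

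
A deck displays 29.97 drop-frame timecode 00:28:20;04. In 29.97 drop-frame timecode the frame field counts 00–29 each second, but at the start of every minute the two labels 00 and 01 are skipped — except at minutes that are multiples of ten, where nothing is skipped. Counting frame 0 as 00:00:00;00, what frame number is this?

Complete 10-minute blocks: 2, each 17982 frames → 35964.
Remaining 8 whole minutes in the current block: 1800 + 7 × 1798 = 14386 frames.
Within the current minute: 20 × 30 + 4 − 2 = 602 (labels ;00/;01 skipped at this minute). Total = 35964 + 14386 + 602 = 50952.

50952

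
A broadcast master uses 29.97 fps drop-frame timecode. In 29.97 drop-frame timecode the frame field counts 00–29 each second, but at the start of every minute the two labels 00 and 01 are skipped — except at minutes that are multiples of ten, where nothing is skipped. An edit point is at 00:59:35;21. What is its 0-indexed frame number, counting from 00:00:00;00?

As if non-drop at 30 labels/s: (0 × 3600 + 59 × 60 + 35) × 30 + 21 = 107271.
Minute boundaries passed: 59; those not divisible by 10: 59 − 5 = 54; dropped labels = 2 × 54 = 108.
Actual frame index = 107271 − 108 = 107163.

107163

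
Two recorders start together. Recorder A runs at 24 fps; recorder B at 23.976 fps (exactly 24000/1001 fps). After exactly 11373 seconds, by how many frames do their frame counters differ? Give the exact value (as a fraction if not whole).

272952/1001 frames

A emits 24 × 11373 = 272952 frames; B emits 24000/1001 × 11373 = 272952000/1001.
Difference = 272952/1001 frames (≈ 272.6793); B is behind A.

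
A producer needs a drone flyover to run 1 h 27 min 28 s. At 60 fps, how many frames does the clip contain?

1 h 27 min 28 s = 5248 s.
Frames = 5248 × 60 = 314880.

314880 frames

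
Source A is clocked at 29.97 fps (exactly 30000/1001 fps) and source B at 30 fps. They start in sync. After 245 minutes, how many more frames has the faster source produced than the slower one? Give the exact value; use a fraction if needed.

245 min = 14700 s.
A emits 30000/1001 × 14700 = 63000000/143 frames; B emits 30 × 14700 = 441000.
Difference = 63000/143 frames (≈ 440.5594); B is ahead of A.

63000/143 frames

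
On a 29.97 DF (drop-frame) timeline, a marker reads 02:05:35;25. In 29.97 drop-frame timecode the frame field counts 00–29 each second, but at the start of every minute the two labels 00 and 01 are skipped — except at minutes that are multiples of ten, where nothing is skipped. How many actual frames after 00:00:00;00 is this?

Complete 10-minute blocks: 12, each 17982 frames → 215784.
Remaining 5 whole minutes in the current block: 1800 + 4 × 1798 = 8992 frames.
Within the current minute: 35 × 30 + 25 − 2 = 1073 (labels ;00/;01 skipped at this minute). Total = 215784 + 8992 + 1073 = 225849.

225849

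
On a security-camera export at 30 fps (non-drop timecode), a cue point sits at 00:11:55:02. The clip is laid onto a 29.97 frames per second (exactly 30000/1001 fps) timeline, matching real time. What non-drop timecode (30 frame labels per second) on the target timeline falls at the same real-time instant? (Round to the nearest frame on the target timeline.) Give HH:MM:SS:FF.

00:11:54:11

Source frame index: (0×3600 + 11×60 + 55) × 30 + 2 = 21452.
Real time: 21452 / (30) = 10726/15 s.
Target frame: (10726/15) × (30000/1001) = 21452000/1001 ≈ 21430.569 → 21431.
At 30 labels/s: frame 21431 → 00:11:54:11.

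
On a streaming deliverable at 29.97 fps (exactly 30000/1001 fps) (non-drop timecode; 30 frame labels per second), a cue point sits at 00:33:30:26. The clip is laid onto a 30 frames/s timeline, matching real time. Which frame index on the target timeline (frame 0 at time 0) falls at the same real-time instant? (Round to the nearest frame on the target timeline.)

Source frame index: (0×3600 + 33×60 + 30) × 30 + 26 = 60326.
Real time: 60326 / (30000/1001) = 30193163/15000 s.
Target frame: (30193163/15000) × (30) = 30193163/500 ≈ 60386.326 → 60386.

frame 60386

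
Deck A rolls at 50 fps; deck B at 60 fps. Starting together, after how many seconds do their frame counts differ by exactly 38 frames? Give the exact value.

The gap grows by |60 − 50| = 10 frames per second.
Time for a 38-frame gap: 38 ÷ (10) = 3.8 s.

3.8 seconds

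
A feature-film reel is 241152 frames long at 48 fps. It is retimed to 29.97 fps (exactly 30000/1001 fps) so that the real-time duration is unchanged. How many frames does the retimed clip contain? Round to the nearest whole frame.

150569 frames

Frames at target rate = 241152 × (30000/1001) / (48) = 150720000/1001 ≈ 150569.431.
Nearest whole frame: 150569.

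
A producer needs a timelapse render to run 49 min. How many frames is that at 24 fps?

49 min = 2940 s.
Frames = 2940 × 24 = 70560.

70560 frames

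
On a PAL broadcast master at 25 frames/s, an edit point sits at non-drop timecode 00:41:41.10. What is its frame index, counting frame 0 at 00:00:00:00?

Total seconds to the label: (0 × 3600 + 41 × 60 + 41) = 2501.
Frame index = 2501 × 25 + 10 = 62535.

62535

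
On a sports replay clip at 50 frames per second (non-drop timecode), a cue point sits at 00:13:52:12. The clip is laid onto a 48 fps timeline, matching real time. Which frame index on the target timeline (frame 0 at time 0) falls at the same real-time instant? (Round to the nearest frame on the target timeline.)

frame 39948

Source frame index: (0×3600 + 13×60 + 52) × 50 + 12 = 41612.
Real time: 41612 / (50) = 20806/25 s.
Target frame: (20806/25) × (48) = 998688/25 ≈ 39947.520 → 39948.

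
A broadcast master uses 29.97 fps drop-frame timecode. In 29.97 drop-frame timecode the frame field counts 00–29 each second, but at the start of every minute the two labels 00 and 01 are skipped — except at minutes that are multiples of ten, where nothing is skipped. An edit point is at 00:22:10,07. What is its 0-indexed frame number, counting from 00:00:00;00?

39867

Complete 10-minute blocks: 2, each 17982 frames → 35964.
Remaining 2 whole minutes in the current block: 1800 + 1 × 1798 = 3598 frames.
Within the current minute: 10 × 30 + 7 − 2 = 305 (labels ;00/;01 skipped at this minute). Total = 35964 + 3598 + 305 = 39867.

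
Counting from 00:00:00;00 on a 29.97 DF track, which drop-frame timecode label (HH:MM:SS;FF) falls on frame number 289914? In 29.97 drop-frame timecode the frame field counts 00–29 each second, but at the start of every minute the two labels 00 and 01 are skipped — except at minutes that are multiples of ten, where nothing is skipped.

Each 10-minute DF block holds 10 × 60 × 30 − 9 × 2 = 17982 frames. 289914 ÷ 17982 → 16 full blocks, remainder 2202.
Within the partial block the first minute is 1800 frames and each further minute 1798, so 1 further minute boundary passed. Total skipped labels = 18 × 16 + 2 × 1 = 290.
Non-drop label index = 289914 + 290 = 290204; at 30 labels/s that is 02:41:13:14, i.e. DF 02:41:13;14.

02:41:13;14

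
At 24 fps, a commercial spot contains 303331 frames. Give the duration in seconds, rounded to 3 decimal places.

12638.792 seconds

Running time = 303331 × 1/24 = 303331/24 s ≈ 12638.792 s.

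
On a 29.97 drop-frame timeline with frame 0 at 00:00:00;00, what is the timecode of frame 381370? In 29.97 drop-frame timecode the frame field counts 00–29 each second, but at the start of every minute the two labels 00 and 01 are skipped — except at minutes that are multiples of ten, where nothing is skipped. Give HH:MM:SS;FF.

Ten DF minutes hold 17982 frames, so frame 381370 lies in block 21 (frames 377622–395603) with 3748 frames into that block.
The block's first minute is 1800 frames and the rest 1798 each; 3748 frames reaches minute 2, so 21 × 18 + 2 × 2 = 382 labels have been skipped so far.
Adding those back, label number 381370 + 382 = 381752 at 30 labels/s is 12725 s + 2 f = 3 h 32 min 5 s frame 2, i.e. 03:32:05;02.

03:32:05;02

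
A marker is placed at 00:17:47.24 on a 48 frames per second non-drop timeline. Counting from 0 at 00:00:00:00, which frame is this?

Total seconds to the label: (0 × 3600 + 17 × 60 + 47) = 1067.
Frame index = 1067 × 48 + 24 = 51240.

frame 51240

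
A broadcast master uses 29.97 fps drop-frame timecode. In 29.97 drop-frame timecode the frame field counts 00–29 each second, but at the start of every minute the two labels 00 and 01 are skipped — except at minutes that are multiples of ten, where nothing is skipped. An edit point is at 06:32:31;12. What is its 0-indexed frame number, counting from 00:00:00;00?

Complete 10-minute blocks: 39, each 17982 frames → 701298.
Remaining 2 whole minutes in the current block: 1800 + 1 × 1798 = 3598 frames.
Within the current minute: 31 × 30 + 12 − 2 = 940 (labels ;00/;01 skipped at this minute). Total = 701298 + 3598 + 940 = 705836.

705836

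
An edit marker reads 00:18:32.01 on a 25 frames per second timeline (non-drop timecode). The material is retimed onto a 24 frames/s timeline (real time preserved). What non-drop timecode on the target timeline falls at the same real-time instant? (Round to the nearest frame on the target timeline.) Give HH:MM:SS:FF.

Source frame index: (0×3600 + 18×60 + 32) × 25 + 1 = 27801.
Real time: 27801 / (25) = 27801/25 s.
Target frame: (27801/25) × (24) = 667224/25 ≈ 26688.960 → 26689.
At 24 labels/s: frame 26689 → 00:18:32:01.

00:18:32:01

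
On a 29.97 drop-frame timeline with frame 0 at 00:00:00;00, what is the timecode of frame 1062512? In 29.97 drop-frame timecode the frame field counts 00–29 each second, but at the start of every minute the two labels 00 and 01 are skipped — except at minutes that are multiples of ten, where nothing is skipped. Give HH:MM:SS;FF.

Ten DF minutes hold 17982 frames, so frame 1062512 lies in block 59 (frames 1060938–1078919) with 1574 frames into that block.
The block's first minute is 1800 frames and the rest 1798 each; 1574 frames reaches minute 0, so 59 × 18 + 0 × 2 = 1062 labels have been skipped so far.
Adding those back, label number 1062512 + 1062 = 1063574 at 30 labels/s is 35452 s + 14 f = 9 h 50 min 52 s frame 14, i.e. 09:50:52;14.

09:50:52;14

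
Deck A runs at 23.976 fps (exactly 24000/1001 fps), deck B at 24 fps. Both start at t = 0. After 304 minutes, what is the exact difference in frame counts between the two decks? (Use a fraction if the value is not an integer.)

437760/1001 frames

304 min = 18240 s.
A emits 24000/1001 × 18240 = 437760000/1001 frames; B emits 24 × 18240 = 437760.
Difference = 437760/1001 frames (≈ 437.3227); B is ahead of A.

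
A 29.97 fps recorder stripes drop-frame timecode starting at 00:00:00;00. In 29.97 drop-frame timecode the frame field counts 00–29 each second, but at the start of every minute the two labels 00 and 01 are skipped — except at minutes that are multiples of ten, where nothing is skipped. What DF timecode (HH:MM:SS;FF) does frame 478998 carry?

04:26:22;18

Ten DF minutes hold 17982 frames, so frame 478998 lies in block 26 (frames 467532–485513) with 11466 frames into that block.
The block's first minute is 1800 frames and the rest 1798 each; 11466 frames reaches minute 6, so 26 × 18 + 6 × 2 = 480 labels have been skipped so far.
Adding those back, label number 478998 + 480 = 479478 at 30 labels/s is 15982 s + 18 f = 4 h 26 min 22 s frame 18, i.e. 04:26:22;18.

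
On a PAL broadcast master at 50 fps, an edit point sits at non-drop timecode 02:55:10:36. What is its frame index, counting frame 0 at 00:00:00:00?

Total seconds to the label: (2 × 3600 + 55 × 60 + 10) = 10510.
Frame index = 10510 × 50 + 36 = 525536.

frame 525536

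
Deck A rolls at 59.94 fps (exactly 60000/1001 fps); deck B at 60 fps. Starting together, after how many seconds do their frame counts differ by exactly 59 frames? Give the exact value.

The gap grows by |60 − 60000/1001| = 60/1001 frames per second.
Time for a 59-frame gap: 59 ÷ (60/1001) = 59059/60 s.

59059/60 seconds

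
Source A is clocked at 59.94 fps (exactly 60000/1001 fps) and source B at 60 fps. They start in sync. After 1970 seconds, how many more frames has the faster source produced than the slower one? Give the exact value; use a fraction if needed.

118200/1001 frames

A emits 60000/1001 × 1970 = 118200000/1001 frames; B emits 60 × 1970 = 118200.
Difference = 118200/1001 frames (≈ 118.0819); B is ahead of A.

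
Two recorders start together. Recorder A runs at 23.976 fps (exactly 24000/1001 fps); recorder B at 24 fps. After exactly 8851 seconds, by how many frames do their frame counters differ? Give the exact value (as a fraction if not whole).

A emits 24000/1001 × 8851 = 212424000/1001 frames; B emits 24 × 8851 = 212424.
Difference = 212424/1001 frames (≈ 212.2118); B is ahead of A.

212424/1001 frames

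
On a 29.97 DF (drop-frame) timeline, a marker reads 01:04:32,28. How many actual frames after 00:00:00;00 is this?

Complete 10-minute blocks: 6, each 17982 frames → 107892.
Remaining 4 whole minutes in the current block: 1800 + 3 × 1798 = 7194 frames.
Within the current minute: 32 × 30 + 28 − 2 = 986 (labels ;00/;01 skipped at this minute). Total = 107892 + 7194 + 986 = 116072.

116072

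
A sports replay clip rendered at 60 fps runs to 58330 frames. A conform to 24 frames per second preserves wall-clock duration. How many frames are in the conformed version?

Target frames = source frames × (target rate / source rate) = 58330 × (24)/(60) = 58330 × 2/5 = 23332.

23332 frames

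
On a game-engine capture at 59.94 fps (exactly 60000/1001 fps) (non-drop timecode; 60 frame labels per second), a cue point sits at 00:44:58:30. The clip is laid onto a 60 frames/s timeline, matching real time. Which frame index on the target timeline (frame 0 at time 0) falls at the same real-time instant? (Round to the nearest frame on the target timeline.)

frame 162072

Source frame index: (0×3600 + 44×60 + 58) × 60 + 30 = 161910.
Real time: 161910 / (60000/1001) = 5402397/2000 s.
Target frame: (5402397/2000) × (60) = 16207191/100 ≈ 162071.910 → 162072.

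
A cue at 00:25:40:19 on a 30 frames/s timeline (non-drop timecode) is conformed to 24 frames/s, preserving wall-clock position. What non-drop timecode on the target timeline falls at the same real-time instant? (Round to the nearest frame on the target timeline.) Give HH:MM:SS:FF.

Source frame index: (0×3600 + 25×60 + 40) × 30 + 19 = 46219.
Real time: 46219 / (30) = 46219/30 s.
Target frame: (46219/30) × (24) = 184876/5 ≈ 36975.200 → 36975.
At 24 labels/s: frame 36975 → 00:25:40:15.

00:25:40:15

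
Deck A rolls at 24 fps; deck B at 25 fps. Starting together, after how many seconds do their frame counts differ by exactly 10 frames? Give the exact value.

10 seconds

The gap grows by |25 − 24| = 1 frame per second.
Time for a 10-frame gap: 10 ÷ (1) = 10 s.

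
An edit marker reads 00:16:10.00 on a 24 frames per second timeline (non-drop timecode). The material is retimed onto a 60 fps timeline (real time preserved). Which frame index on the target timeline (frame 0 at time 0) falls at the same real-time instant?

frame 58200

Source frame index: (0×3600 + 16×60 + 10) × 24 + 0 = 23280.
Real time: 23280 / (24) = 970 s.
Target frame: (970) × (60) = 58200.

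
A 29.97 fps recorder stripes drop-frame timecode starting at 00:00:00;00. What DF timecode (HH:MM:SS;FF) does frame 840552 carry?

07:47:26;14

Each 10-minute DF block holds 10 × 60 × 30 − 9 × 2 = 17982 frames. 840552 ÷ 17982 → 46 full blocks, remainder 13380.
Within the partial block the first minute is 1800 frames and each further minute 1798, so 7 further minute boundaries passed. Total skipped labels = 18 × 46 + 2 × 7 = 842.
Non-drop label index = 840552 + 842 = 841394; at 30 labels/s that is 07:47:26:14, i.e. DF 07:47:26;14.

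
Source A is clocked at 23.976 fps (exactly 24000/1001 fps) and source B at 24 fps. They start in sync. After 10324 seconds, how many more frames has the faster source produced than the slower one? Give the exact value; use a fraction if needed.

247776/1001 frames

A emits 24000/1001 × 10324 = 247776000/1001 frames; B emits 24 × 10324 = 247776.
Difference = 247776/1001 frames (≈ 247.5285); B is ahead of A.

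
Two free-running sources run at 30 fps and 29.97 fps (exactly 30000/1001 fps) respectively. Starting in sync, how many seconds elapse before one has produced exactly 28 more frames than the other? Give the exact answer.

The gap grows by |30000/1001 − 30| = 30/1001 frames per second.
Time for a 28-frame gap: 28 ÷ (30/1001) = 14014/15 s.

14014/15 seconds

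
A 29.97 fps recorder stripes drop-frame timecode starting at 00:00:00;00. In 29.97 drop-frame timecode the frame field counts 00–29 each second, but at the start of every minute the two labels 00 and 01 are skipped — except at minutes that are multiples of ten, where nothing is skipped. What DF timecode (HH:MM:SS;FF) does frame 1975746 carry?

Ten DF minutes hold 17982 frames, so frame 1975746 lies in block 109 (frames 1960038–1978019) with 15708 frames into that block.
The block's first minute is 1800 frames and the rest 1798 each; 15708 frames reaches minute 8, so 109 × 18 + 8 × 2 = 1978 labels have been skipped so far.
Adding those back, label number 1975746 + 1978 = 1977724 at 30 labels/s is 65924 s + 4 f = 18 h 18 min 44 s frame 4, i.e. 18:18:44;04.

18:18:44;04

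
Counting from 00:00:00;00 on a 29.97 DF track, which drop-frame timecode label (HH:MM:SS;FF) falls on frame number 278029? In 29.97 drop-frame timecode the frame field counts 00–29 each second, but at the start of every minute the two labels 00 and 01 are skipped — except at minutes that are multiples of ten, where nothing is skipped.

02:34:36;27

Each 10-minute DF block holds 10 × 60 × 30 − 9 × 2 = 17982 frames. 278029 ÷ 17982 → 15 full blocks, remainder 8299.
Within the partial block the first minute is 1800 frames and each further minute 1798, so 4 further minute boundaries passed. Total skipped labels = 18 × 15 + 2 × 4 = 278.
Non-drop label index = 278029 + 278 = 278307; at 30 labels/s that is 02:34:36:27, i.e. DF 02:34:36;27.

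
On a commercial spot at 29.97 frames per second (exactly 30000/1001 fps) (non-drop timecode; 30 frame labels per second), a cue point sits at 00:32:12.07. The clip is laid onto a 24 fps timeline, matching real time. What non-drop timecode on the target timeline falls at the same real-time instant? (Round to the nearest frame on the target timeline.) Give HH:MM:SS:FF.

00:32:14:04

Source frame index: (0×3600 + 32×60 + 12) × 30 + 7 = 57967.
Real time: 57967 / (30000/1001) = 58024967/30000 s.
Target frame: (58024967/30000) × (24) = 58024967/1250 ≈ 46419.974 → 46420.
At 24 labels/s: frame 46420 → 00:32:14:04.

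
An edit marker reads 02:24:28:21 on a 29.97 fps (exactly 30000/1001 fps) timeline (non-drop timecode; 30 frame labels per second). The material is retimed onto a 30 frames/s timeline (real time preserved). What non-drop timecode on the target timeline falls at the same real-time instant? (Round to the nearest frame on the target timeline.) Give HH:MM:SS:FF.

Source frame index: (2×3600 + 24×60 + 28) × 30 + 21 = 260061.
Real time: 260061 / (30000/1001) = 86773687/10000 s.
Target frame: (86773687/10000) × (30) = 260321061/1000 ≈ 260321.061 → 260321.
At 30 labels/s: frame 260321 → 02:24:37:11.

02:24:37:11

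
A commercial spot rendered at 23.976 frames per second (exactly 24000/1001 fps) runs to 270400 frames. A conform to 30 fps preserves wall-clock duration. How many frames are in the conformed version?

Target frames = source frames × (target rate / source rate) = 270400 × (30)/(24000/1001) = 270400 × 1001/800 = 338338.

338338 frames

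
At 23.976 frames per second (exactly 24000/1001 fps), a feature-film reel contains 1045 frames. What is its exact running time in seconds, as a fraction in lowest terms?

Running time = 1045 ÷ (24000/1001) = 1045 × 1001/24000 = 209209/4800 s.

209209/4800 seconds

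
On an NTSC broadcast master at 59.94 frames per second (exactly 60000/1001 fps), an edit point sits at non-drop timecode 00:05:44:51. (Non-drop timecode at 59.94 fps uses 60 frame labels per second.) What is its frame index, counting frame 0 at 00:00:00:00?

frame 20691

Total seconds to the label: (0 × 3600 + 5 × 60 + 44) = 344.
Frame index = 344 × 60 + 51 = 20691.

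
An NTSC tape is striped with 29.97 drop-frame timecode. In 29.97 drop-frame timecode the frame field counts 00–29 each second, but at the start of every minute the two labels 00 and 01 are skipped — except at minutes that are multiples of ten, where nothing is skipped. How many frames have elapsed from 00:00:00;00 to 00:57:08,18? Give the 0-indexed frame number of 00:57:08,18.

102754

Complete 10-minute blocks: 5, each 17982 frames → 89910.
Remaining 7 whole minutes in the current block: 1800 + 6 × 1798 = 12588 frames.
Within the current minute: 8 × 30 + 18 − 2 = 256 (labels ;00/;01 skipped at this minute). Total = 89910 + 12588 + 256 = 102754.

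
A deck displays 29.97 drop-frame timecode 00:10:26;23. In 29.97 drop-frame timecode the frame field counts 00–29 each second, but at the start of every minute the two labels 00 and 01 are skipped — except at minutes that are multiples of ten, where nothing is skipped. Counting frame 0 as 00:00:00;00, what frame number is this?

Complete 10-minute blocks: 1, each 17982 frames → 17982.
Remaining 0 whole minutes in the current block: 0 frames.
Within the current minute: 26 × 30 + 23 = 803. Total = 17982 + 0 + 803 = 18785.

18785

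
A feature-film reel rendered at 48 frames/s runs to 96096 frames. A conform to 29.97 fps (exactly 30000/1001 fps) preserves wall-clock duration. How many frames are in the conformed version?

60000 frames

Target frames = source frames × (target rate / source rate) = 96096 × (30000/1001)/(48) = 96096 × 625/1001 = 60000.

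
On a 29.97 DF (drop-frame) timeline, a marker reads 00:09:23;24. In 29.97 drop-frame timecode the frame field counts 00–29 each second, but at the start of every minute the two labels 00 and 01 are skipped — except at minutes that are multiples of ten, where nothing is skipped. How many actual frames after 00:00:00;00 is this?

16896

Complete 10-minute blocks: 0, each 17982 frames → 0.
Remaining 9 whole minutes in the current block: 1800 + 8 × 1798 = 16184 frames.
Within the current minute: 23 × 30 + 24 − 2 = 712 (labels ;00/;01 skipped at this minute). Total = 0 + 16184 + 712 = 16896.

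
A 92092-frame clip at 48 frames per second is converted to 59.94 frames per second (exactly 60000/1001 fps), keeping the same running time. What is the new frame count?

115000 frames

Target frames = source frames × (target rate / source rate) = 92092 × (60000/1001)/(48) = 92092 × 1250/1001 = 115000.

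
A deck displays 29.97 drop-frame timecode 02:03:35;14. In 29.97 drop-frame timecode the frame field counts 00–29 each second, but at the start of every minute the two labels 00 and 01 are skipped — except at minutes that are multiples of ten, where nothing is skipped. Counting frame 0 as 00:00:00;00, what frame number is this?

Complete 10-minute blocks: 12, each 17982 frames → 215784.
Remaining 3 whole minutes in the current block: 1800 + 2 × 1798 = 5396 frames.
Within the current minute: 35 × 30 + 14 − 2 = 1062 (labels ;00/;01 skipped at this minute). Total = 215784 + 5396 + 1062 = 222242.

222242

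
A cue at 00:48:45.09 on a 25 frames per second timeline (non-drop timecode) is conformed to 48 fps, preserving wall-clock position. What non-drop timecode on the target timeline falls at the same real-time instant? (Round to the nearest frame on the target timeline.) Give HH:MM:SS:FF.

00:48:45:17

Source frame index: (0×3600 + 48×60 + 45) × 25 + 9 = 73134.
Real time: 73134 / (25) = 73134/25 s.
Target frame: (73134/25) × (48) = 3510432/25 ≈ 140417.280 → 140417.
At 48 labels/s: frame 140417 → 00:48:45:17.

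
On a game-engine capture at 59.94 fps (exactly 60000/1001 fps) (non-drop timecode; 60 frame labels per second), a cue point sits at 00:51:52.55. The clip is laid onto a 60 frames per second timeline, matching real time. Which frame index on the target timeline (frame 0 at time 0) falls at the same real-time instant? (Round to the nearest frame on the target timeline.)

Source frame index: (0×3600 + 51×60 + 52) × 60 + 55 = 186775.
Real time: 186775 / (60000/1001) = 7478471/2400 s.
Target frame: (7478471/2400) × (60) = 7478471/40 ≈ 186961.775 → 186962.

frame 186962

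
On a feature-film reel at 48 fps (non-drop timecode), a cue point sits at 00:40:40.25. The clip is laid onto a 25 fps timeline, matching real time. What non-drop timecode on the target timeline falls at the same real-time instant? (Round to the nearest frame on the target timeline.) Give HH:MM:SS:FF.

Source frame index: (0×3600 + 40×60 + 40) × 48 + 25 = 117145.
Real time: 117145 / (48) = 117145/48 s.
Target frame: (117145/48) × (25) = 2928625/48 ≈ 61013.021 → 61013.
At 25 labels/s: frame 61013 → 00:40:40:13.

00:40:40:13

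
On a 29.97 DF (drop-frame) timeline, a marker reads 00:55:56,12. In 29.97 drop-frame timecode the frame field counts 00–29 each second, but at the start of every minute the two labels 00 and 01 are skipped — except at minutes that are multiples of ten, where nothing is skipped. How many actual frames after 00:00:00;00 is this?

100592

Complete 10-minute blocks: 5, each 17982 frames → 89910.
Remaining 5 whole minutes in the current block: 1800 + 4 × 1798 = 8992 frames.
Within the current minute: 56 × 30 + 12 − 2 = 1690 (labels ;00/;01 skipped at this minute). Total = 89910 + 8992 + 1690 = 100592.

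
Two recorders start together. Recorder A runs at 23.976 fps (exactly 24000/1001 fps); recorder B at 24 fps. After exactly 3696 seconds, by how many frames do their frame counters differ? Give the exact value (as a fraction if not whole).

A emits 24000/1001 × 3696 = 1152000/13 frames; B emits 24 × 3696 = 88704.
Difference = 1152/13 frames (≈ 88.6154); B is ahead of A.

1152/13 frames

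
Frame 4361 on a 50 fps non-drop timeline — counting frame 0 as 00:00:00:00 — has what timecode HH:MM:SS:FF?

00:01:27:11

4361 ÷ 50 = 87 full seconds, remainder 11 frames.
87 s = 0 h 1 min 27 s.
Timecode: 00:01:27:11.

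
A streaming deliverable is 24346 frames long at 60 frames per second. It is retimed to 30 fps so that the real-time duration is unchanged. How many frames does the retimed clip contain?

12173 frames

Target frames = source frames × (target rate / source rate) = 24346 × (30)/(60) = 24346 × 1/2 = 12173.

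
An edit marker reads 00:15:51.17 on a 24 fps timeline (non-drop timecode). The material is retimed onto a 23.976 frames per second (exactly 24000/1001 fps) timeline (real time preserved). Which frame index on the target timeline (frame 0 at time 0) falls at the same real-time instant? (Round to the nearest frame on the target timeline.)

frame 22818

Source frame index: (0×3600 + 15×60 + 51) × 24 + 17 = 22841.
Real time: 22841 / (24) = 22841/24 s.
Target frame: (22841/24) × (24000/1001) = 251000/11 ≈ 22818.182 → 22818.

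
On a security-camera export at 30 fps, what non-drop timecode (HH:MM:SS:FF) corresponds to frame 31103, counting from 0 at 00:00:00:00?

31103 ÷ 30 = 1036 full seconds, remainder 23 frames.
1036 s = 0 h 17 min 16 s.
Timecode: 00:17:16:23.

00:17:16:23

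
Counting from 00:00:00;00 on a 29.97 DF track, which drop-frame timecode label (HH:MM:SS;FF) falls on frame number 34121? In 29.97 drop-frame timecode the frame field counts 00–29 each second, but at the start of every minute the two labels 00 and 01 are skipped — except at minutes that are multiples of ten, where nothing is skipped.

Ten DF minutes hold 17982 frames, so frame 34121 lies in block 1 (frames 17982–35963) with 16139 frames into that block.
The block's first minute is 1800 frames and the rest 1798 each; 16139 frames reaches minute 8, so 1 × 18 + 8 × 2 = 34 labels have been skipped so far.
Adding those back, label number 34121 + 34 = 34155 at 30 labels/s is 1138 s + 15 f = 0 h 18 min 58 s frame 15, i.e. 00:18:58;15.

00:18:58;15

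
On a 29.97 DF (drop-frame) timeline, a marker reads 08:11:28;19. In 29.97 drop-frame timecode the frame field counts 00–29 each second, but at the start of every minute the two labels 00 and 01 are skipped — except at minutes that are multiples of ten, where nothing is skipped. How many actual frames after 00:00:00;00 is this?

Complete 10-minute blocks: 49, each 17982 frames → 881118.
Remaining 1 whole minute in the current block: 1800 + 0 × 1798 = 1800 frames.
Within the current minute: 28 × 30 + 19 − 2 = 857 (labels ;00/;01 skipped at this minute). Total = 881118 + 1800 + 857 = 883775.

883775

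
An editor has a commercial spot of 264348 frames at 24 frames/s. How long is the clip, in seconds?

11014.5 seconds

Running time = 264348 / (24) = 11014.5 s.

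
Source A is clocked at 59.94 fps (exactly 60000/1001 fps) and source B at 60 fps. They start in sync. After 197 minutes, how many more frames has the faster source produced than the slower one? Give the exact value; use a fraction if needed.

197 min = 11820 s.
A emits 60000/1001 × 11820 = 709200000/1001 frames; B emits 60 × 11820 = 709200.
Difference = 709200/1001 frames (≈ 708.4915); B is ahead of A.

709200/1001 frames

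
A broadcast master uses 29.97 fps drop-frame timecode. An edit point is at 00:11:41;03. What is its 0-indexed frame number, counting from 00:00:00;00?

21013

As if non-drop at 30 labels/s: (0 × 3600 + 11 × 60 + 41) × 30 + 3 = 21033.
Minute boundaries passed: 11; those not divisible by 10: 11 − 1 = 10; dropped labels = 2 × 10 = 20.
Actual frame index = 21033 − 20 = 21013.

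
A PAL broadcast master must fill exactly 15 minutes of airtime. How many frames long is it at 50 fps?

45000 frames

15 min = 900 s.
Frames = 900 × 50 = 45000.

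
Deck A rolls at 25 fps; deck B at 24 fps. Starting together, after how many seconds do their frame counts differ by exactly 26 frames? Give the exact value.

The gap grows by |24 − 25| = 1 frame per second.
Time for a 26-frame gap: 26 ÷ (1) = 26 s.

26 seconds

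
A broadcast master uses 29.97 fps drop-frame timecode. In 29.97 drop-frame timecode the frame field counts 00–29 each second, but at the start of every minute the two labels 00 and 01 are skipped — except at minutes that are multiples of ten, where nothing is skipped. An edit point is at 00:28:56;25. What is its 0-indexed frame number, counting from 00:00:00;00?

As if non-drop at 30 labels/s: (0 × 3600 + 28 × 60 + 56) × 30 + 25 = 52105.
Minute boundaries passed: 28; those not divisible by 10: 28 − 2 = 26; dropped labels = 2 × 26 = 52.
Actual frame index = 52105 − 52 = 52053.

52053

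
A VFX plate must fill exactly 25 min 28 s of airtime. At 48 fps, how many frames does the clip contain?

73344 frames

25 min 28 s = 1528 s.
Frames = 1528 × 48 = 73344.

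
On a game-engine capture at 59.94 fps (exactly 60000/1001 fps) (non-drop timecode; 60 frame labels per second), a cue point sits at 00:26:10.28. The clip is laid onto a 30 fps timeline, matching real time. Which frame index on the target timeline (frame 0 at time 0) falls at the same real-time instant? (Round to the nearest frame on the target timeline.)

frame 47161

Source frame index: (0×3600 + 26×60 + 10) × 60 + 28 = 94228.
Real time: 94228 / (60000/1001) = 23580557/15000 s.
Target frame: (23580557/15000) × (30) = 23580557/500 ≈ 47161.114 → 47161.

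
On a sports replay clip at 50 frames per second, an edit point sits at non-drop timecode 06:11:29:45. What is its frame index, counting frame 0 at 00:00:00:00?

1114495

Total seconds to the label: (6 × 3600 + 11 × 60 + 29) = 22289.
Frame index = 22289 × 50 + 45 = 1114495.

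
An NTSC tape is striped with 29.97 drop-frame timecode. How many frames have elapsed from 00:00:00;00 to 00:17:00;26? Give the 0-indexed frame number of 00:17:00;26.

30594

As if non-drop at 30 labels/s: (0 × 3600 + 17 × 60 + 0) × 30 + 26 = 30626.
Minute boundaries passed: 17; those not divisible by 10: 17 − 1 = 16; dropped labels = 2 × 16 = 32.
Actual frame index = 30626 − 32 = 30594.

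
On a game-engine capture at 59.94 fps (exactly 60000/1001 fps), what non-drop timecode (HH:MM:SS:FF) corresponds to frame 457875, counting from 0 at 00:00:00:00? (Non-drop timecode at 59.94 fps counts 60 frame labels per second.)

02:07:11:15

457875 ÷ 60 = 7631 full seconds, remainder 15 frames.
7631 s = 2 h 7 min 11 s.
Timecode: 02:07:11:15.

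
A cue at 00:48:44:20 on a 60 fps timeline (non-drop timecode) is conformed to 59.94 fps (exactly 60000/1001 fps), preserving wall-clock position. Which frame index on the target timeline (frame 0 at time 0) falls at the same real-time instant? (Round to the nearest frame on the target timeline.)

frame 175285

Source frame index: (0×3600 + 48×60 + 44) × 60 + 20 = 175460.
Real time: 175460 / (60) = 8773/3 s.
Target frame: (8773/3) × (60000/1001) = 175460000/1001 ≈ 175284.715 → 175285.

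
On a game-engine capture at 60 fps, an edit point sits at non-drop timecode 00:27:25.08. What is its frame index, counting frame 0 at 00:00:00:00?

98708

Total seconds to the label: (0 × 3600 + 27 × 60 + 25) = 1645.
Frame index = 1645 × 60 + 8 = 98708.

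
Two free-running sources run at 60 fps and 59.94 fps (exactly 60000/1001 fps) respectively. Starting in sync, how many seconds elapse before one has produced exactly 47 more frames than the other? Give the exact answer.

47047/60 seconds

The gap grows by |60000/1001 − 60| = 60/1001 frames per second.
Time for a 47-frame gap: 47 ÷ (60/1001) = 47047/60 s.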